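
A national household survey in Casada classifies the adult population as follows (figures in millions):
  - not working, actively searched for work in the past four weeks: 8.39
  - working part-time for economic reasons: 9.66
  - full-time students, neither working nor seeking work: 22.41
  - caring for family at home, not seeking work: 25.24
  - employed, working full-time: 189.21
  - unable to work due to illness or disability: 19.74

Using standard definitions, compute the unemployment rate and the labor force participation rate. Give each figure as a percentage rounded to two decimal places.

Employed = 9.66 + 189.21 = 198.87 million (anyone who worked, including part-time for economic reasons, counts as employed).
Unemployed = 8.39 million.
Labor force = 198.87 + 8.39 = 207.26 million.
Not in labor force = 22.41 + 25.24 + 19.74 = 67.39 million (those not working and not actively searching are outside the labor force).
Civilian working-age population = 207.26 + 67.39 = 274.65 million.
Unemployment rate = 8.39 / 207.26 = 4.05%.
Labor force participation rate = 207.26 / 274.65 = 75.46%.

Unemployment rate ≈ 4.05%; labor force participation rate ≈ 75.46%.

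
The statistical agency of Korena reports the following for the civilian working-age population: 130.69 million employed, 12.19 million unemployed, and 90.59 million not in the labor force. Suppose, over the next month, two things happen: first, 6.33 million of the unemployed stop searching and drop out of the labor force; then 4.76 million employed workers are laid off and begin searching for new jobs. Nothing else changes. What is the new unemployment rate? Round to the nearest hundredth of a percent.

Initially, labor force = 130.69 + 12.19 = 142.88 million, so u = 12.19/142.88 = 8.53%.
After the first change, unemployed and labor force both fall by 6.33 → E = 130.69, U = 5.86, labor force = 136.55 million.
After the second change, employed falls and unemployed rises by 4.76; labor force unchanged → E = 125.93, U = 10.62, labor force = 136.55 million.
New unemployment rate = 10.62 / 136.55 = 7.78%.

New unemployment rate ≈ 7.78%.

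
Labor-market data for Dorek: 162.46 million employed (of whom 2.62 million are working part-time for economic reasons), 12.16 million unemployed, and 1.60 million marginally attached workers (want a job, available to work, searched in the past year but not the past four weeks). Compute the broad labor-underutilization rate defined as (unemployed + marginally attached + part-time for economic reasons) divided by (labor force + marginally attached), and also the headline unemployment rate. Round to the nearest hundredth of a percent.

Broad underutilization rate ≈ 9.30%; headline unemployment rate ≈ 6.96%.

Labor force = 162.46 + 12.16 = 174.62 million.
Numerator = 12.16 + 1.60 + 2.62 = 16.38 million.
Denominator = 174.62 + 1.60 = 176.22 million.
Broad rate = 16.38 / 176.22 = 9.30%.
Headline unemployment rate = 12.16 / 174.62 = 6.96%.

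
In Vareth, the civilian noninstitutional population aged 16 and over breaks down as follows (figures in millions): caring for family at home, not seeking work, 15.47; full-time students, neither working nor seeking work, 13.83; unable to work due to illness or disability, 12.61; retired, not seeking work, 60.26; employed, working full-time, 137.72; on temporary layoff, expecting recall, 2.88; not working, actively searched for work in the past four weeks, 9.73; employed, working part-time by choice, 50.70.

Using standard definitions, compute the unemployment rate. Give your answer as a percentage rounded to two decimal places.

Unemployment rate ≈ 6.27%.

Employed = 137.72 + 50.70 = 188.42 million.
Unemployed = 2.88 + 9.73 = 12.61 million (jobless and actively searching, or on temporary layoff).
Labor force = 188.42 + 12.61 = 201.03 million.
Unemployment rate = 12.61 / 201.03 = 6.27%.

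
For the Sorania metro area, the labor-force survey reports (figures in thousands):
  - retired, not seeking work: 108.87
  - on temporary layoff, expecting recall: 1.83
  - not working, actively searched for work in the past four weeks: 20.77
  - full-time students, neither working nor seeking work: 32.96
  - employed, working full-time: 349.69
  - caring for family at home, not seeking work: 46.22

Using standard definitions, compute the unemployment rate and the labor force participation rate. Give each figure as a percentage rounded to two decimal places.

Employed = 349.69 thousand.
Unemployed = 1.83 + 20.77 = 22.60 thousand (jobless and actively searching, or on temporary layoff).
Labor force = 349.69 + 22.60 = 372.29 thousand.
Not in labor force = 108.87 + 32.96 + 46.22 = 188.05 thousand (those not working and not actively searching are outside the labor force).
Civilian working-age population = 372.29 + 188.05 = 560.34 thousand.
Unemployment rate = 22.60 / 372.29 = 6.07%.
Labor force participation rate = 372.29 / 560.34 = 66.44%.

Unemployment rate ≈ 6.07%; labor force participation rate ≈ 66.44%.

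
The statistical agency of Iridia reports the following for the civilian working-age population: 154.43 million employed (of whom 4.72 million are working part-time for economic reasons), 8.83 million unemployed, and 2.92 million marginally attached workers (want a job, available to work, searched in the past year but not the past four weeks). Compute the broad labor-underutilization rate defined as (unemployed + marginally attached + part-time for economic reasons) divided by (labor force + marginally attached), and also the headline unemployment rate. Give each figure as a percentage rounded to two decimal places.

Broad underutilization rate ≈ 9.91%; headline unemployment rate ≈ 5.41%.

Labor force = 154.43 + 8.83 = 163.26 million.
Numerator = 8.83 + 2.92 + 4.72 = 16.47 million.
Denominator = 163.26 + 2.92 = 166.18 million.
Broad rate = 16.47 / 166.18 = 9.91%.
Headline unemployment rate = 8.83 / 163.26 = 5.41%.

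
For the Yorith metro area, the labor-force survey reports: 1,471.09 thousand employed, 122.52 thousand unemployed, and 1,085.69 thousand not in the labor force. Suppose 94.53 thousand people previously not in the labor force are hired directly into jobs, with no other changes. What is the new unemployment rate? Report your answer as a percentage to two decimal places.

New unemployment rate ≈ 7.26%.

Initially, labor force = 1,471.09 + 122.52 = 1,593.61 thousand, so u = 122.52/1,593.61 = 7.69%.
After the change, employed and labor force both rise by 94.53; unemployed unchanged → E = 1,565.62, U = 122.52, labor force = 1,688.14 thousand.
New unemployment rate = 122.52 / 1,688.14 = 7.26%.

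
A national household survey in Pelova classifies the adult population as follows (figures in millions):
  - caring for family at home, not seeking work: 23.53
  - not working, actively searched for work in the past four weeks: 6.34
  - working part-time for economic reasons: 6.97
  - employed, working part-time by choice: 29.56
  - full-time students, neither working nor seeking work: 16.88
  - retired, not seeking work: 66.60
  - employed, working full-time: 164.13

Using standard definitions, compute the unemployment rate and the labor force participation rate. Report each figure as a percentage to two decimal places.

Unemployment rate ≈ 3.06%; labor force participation rate ≈ 65.92%.

Employed = 6.97 + 29.56 + 164.13 = 200.66 million (anyone who worked, including part-time for economic reasons, counts as employed).
Unemployed = 6.34 million.
Labor force = 200.66 + 6.34 = 207.00 million.
Not in labor force = 23.53 + 16.88 + 66.60 = 107.01 million (those not working and not actively searching are outside the labor force).
Civilian working-age population = 207.00 + 107.01 = 314.01 million.
Unemployment rate = 6.34 / 207.00 = 3.06%.
Labor force participation rate = 207.00 / 314.01 = 65.92%.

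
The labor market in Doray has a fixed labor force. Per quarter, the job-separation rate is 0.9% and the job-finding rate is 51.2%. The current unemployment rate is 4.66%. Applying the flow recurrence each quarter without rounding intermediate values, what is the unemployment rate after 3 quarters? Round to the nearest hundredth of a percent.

With a fixed labor force, u_{t+1} = u_t + s·(1−u_t) − f·u_t = u_t·(1−s−f) + s.
Here 1−s−f = 0.479 and s = 0.009.
u_1 = 0.046600 × 0.479 + 0.009 = 0.031321.
u_2 = 0.031321 × 0.479 + 0.009 = 0.024003.
u_3 = 0.024003 × 0.479 + 0.009 = 0.020497.

Unemployment rate after three quarters ≈ 2.05%.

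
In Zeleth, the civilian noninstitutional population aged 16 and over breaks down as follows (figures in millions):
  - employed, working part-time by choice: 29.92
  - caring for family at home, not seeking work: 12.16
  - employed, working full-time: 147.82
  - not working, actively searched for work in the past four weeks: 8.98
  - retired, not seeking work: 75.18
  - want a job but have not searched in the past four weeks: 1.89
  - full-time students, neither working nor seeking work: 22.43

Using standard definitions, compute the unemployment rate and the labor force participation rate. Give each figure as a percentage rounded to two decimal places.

Employed = 29.92 + 147.82 = 177.74 million.
Unemployed = 8.98 million.
Labor force = 177.74 + 8.98 = 186.72 million.
Not in labor force = 12.16 + 75.18 + 1.89 + 22.43 = 111.66 million (those not working and not actively searching are outside the labor force — including those who want a job but have given up searching).
Civilian working-age population = 186.72 + 111.66 = 298.38 million.
Unemployment rate = 8.98 / 186.72 = 4.81%.
Labor force participation rate = 186.72 / 298.38 = 62.58%.

Unemployment rate ≈ 4.81%; labor force participation rate ≈ 62.58%.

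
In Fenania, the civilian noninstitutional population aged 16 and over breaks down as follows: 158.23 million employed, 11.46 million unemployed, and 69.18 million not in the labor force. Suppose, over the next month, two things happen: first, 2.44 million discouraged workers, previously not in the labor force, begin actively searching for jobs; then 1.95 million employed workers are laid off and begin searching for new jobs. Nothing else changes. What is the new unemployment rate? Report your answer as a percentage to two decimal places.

New unemployment rate ≈ 9.21%.

Initially, labor force = 158.23 + 11.46 = 169.69 million, so u = 11.46/169.69 = 6.75%.
After the first change, unemployed and labor force both rise by 2.44 → E = 158.23, U = 13.90, labor force = 172.13 million.
After the second change, employed falls and unemployed rises by 1.95; labor force unchanged → E = 156.28, U = 15.85, labor force = 172.13 million.
New unemployment rate = 15.85 / 172.13 = 9.21%.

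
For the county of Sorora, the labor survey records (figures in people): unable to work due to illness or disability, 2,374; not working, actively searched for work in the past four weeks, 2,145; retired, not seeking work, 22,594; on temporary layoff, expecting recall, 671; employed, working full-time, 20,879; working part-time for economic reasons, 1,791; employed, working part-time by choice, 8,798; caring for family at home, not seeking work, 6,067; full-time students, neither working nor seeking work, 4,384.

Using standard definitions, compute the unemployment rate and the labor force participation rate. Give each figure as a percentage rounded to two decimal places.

Employed = 20,879 + 1,791 + 8,798 = 31,468 (anyone who worked, including part-time for economic reasons, counts as employed).
Unemployed = 2,145 + 671 = 2,816 (jobless and actively searching, or on temporary layoff).
Labor force = 31,468 + 2,816 = 34,284.
Not in labor force = 2,374 + 22,594 + 6,067 + 4,384 = 35,419 (those not working and not actively searching are outside the labor force).
Civilian working-age population = 34,284 + 35,419 = 69,703.
Unemployment rate = 2,816 / 34,284 = 8.21%.
Labor force participation rate = 34,284 / 69,703 = 49.19%.

Unemployment rate ≈ 8.21%; labor force participation rate ≈ 49.19%.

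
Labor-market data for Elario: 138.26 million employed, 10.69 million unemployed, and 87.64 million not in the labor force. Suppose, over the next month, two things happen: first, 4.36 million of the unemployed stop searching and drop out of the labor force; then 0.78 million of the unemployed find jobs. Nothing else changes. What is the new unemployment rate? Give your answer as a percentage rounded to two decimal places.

New unemployment rate ≈ 3.84%.

Initially, labor force = 138.26 + 10.69 = 148.95 million, so u = 10.69/148.95 = 7.18%.
After the first change, unemployed and labor force both fall by 4.36 → E = 138.26, U = 6.33, labor force = 144.59 million.
After the second change, unemployed falls and employed rises by 0.78; labor force unchanged → E = 139.04, U = 5.55, labor force = 144.59 million.
New unemployment rate = 5.55 / 144.59 = 3.84%.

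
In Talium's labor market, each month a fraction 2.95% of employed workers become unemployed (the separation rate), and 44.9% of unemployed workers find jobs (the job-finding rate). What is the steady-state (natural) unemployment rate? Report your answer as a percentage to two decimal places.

Steady-state unemployment rate ≈ 6.17%.

At steady state the flows balance: s·E = f·U, so U/(E+U) = s/(s+f).
u* = 2.95 / (2.95 + 44.9) = 2.95 / 47.85 = 6.17%.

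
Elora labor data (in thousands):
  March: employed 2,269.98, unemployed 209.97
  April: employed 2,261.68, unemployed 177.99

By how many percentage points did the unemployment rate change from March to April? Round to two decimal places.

March: labor force = 2,269.98 + 209.97 = 2,479.95; u = 209.97/2,479.95 = 8.47%.
April: labor force = 2,261.68 + 177.99 = 2,439.67; u = 177.99/2,439.67 = 7.30%.
Change = 7.30% − 8.47% = −1.17 pp.

The unemployment rate changed by −1.17 percentage points.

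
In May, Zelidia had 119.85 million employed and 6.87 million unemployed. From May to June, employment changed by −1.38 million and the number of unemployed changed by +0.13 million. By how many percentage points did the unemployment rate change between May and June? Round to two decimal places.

The unemployment rate changed by +0.16 percentage points.

May: labor force = 119.85 + 6.87 = 126.72; u = 6.87/126.72 = 5.42%.
June: labor force = 118.47 + 7.00 = 125.47; u = 7.00/125.47 = 5.58%.
Change = 5.58% − 5.42% = +0.16 pp.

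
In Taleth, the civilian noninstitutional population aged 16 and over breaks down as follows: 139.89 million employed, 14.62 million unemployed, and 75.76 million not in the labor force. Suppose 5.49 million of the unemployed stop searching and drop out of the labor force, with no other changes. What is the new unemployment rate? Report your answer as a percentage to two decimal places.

Initially, labor force = 139.89 + 14.62 = 154.51 million, so u = 14.62/154.51 = 9.46%.
After the change, unemployed and labor force both fall by 5.49 → E = 139.89, U = 9.13, labor force = 149.02 million.
New unemployment rate = 9.13 / 149.02 = 6.13%.

New unemployment rate ≈ 6.13%.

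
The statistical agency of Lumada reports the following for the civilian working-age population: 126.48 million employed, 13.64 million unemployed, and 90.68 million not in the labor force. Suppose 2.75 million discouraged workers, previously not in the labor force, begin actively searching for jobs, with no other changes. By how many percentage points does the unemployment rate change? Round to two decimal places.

The unemployment rate changes by +1.74 percentage points.

Initially, labor force = 126.48 + 13.64 = 140.12 million, so u = 13.64/140.12 = 9.73%.
After the change, unemployed and labor force both rise by 2.75 → E = 126.48, U = 16.39, labor force = 142.87 million.
New unemployment rate = 16.39 / 142.87 = 11.47%.
Change = 11.47% − 9.73% = +1.74 percentage points.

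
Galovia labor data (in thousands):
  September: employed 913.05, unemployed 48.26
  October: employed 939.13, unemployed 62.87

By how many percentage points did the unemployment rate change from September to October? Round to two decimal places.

September: labor force = 913.05 + 48.26 = 961.31; u = 48.26/961.31 = 5.02%.
October: labor force = 939.13 + 62.87 = 1,002.00; u = 62.87/1,002.00 = 6.27%.
Change = 6.27% − 5.02% = +1.25 pp.

The unemployment rate changed by +1.25 percentage points.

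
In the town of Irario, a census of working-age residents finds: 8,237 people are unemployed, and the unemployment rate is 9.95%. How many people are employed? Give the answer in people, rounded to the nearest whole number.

Labor force = U / u = 8,237 / 0.0995 ≈ 82,784.
Employed = labor force − unemployed = 82,784 − 8,237 = 74,547.

About 74,547 are employed.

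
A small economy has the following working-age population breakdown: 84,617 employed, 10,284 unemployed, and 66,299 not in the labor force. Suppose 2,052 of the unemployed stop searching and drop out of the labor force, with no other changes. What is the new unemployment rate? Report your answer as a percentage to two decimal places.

Initially, labor force = 84,617 + 10,284 = 94,901, so u = 10,284/94,901 = 10.84%.
After the change, unemployed and labor force both fall by 2,052 → E = 84,617, U = 8,232, labor force = 92,849.
New unemployment rate = 8,232 / 92,849 = 8.87%.

New unemployment rate ≈ 8.87%.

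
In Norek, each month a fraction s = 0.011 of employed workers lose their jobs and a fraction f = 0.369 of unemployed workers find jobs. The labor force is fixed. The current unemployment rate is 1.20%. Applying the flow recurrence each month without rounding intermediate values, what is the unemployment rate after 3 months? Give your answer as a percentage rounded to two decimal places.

Unemployment rate after three months ≈ 2.49%.

With a fixed labor force, u_{t+1} = u_t + s·(1−u_t) − f·u_t = u_t·(1−s−f) + s.
Here 1−s−f = 0.620 and s = 0.011.
u_1 = 0.012000 × 0.620 + 0.011 = 0.018440.
u_2 = 0.018440 × 0.620 + 0.011 = 0.022433.
u_3 = 0.022433 × 0.620 + 0.011 = 0.024908.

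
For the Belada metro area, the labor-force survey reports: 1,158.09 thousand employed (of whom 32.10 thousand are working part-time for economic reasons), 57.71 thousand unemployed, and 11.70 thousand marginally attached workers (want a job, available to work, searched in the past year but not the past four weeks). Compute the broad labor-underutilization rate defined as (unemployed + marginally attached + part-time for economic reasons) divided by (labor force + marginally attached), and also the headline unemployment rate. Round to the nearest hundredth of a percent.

Broad underutilization rate ≈ 8.27%; headline unemployment rate ≈ 4.75%.

Labor force = 1,158.09 + 57.71 = 1,215.80 thousand.
Numerator = 57.71 + 11.70 + 32.10 = 101.51 thousand.
Denominator = 1,215.80 + 11.70 = 1,227.50 thousand.
Broad rate = 101.51 / 1,227.50 = 8.27%.
Headline unemployment rate = 57.71 / 1,215.80 = 4.75%.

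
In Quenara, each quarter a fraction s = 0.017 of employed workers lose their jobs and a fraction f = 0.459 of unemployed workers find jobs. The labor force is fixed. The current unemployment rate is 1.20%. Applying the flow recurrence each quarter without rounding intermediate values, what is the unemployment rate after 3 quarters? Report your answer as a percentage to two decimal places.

With a fixed labor force, u_{t+1} = u_t + s·(1−u_t) − f·u_t = u_t·(1−s−f) + s.
Here 1−s−f = 0.524 and s = 0.017.
u_1 = 0.012000 × 0.524 + 0.017 = 0.023288.
u_2 = 0.023288 × 0.524 + 0.017 = 0.029203.
u_3 = 0.029203 × 0.524 + 0.017 = 0.032302.

Unemployment rate after three quarters ≈ 3.23%.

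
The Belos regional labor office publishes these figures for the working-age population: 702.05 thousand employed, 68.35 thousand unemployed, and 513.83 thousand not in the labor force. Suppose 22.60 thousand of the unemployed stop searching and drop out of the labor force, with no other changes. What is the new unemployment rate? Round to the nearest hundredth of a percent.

Initially, labor force = 702.05 + 68.35 = 770.40 thousand, so u = 68.35/770.40 = 8.87%.
After the change, unemployed and labor force both fall by 22.60 → E = 702.05, U = 45.75, labor force = 747.80 thousand.
New unemployment rate = 45.75 / 747.80 = 6.12%.

New unemployment rate ≈ 6.12%.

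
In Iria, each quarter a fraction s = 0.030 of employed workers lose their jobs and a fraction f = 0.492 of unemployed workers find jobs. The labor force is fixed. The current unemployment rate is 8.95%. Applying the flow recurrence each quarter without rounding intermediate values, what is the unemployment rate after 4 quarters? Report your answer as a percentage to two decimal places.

Unemployment rate after four quarters ≈ 5.91%.

With a fixed labor force, u_{t+1} = u_t + s·(1−u_t) − f·u_t = u_t·(1−s−f) + s.
Here 1−s−f = 0.478 and s = 0.030.
u_1 = 0.089500 × 0.478 + 0.030 = 0.072781.
u_2 = 0.072781 × 0.478 + 0.030 = 0.064789.
u_3 = 0.064789 × 0.478 + 0.030 = 0.060969.
u_4 = 0.060969 × 0.478 + 0.030 = 0.059143.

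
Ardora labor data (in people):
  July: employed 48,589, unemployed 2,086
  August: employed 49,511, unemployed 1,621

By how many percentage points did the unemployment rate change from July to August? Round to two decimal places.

July: labor force = 48,589 + 2,086 = 50,675; u = 2,086/50,675 = 4.12%.
August: labor force = 49,511 + 1,621 = 51,132; u = 1,621/51,132 = 3.17%.
Change = 3.17% − 4.12% = −0.95 pp.

The unemployment rate changed by −0.95 percentage points.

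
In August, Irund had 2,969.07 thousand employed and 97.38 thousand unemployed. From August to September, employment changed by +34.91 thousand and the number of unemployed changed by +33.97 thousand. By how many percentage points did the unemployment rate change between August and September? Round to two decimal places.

The unemployment rate changed by +1.01 percentage points.

August: labor force = 2,969.07 + 97.38 = 3,066.45; u = 97.38/3,066.45 = 3.18%.
September: labor force = 3,003.98 + 131.35 = 3,135.33; u = 131.35/3,135.33 = 4.19%.
Change = 4.19% − 3.18% = +1.01 pp.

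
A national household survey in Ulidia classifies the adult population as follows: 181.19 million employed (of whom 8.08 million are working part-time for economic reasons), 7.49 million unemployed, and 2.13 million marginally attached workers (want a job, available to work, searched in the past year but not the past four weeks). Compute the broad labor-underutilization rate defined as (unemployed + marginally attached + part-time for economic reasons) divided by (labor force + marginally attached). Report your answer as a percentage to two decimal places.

Labor force = 181.19 + 7.49 = 188.68 million.
Numerator = 7.49 + 2.13 + 8.08 = 17.70 million.
Denominator = 188.68 + 2.13 = 190.81 million.
Broad rate = 17.70 / 190.81 = 9.28%.

Broad underutilization rate ≈ 9.28%.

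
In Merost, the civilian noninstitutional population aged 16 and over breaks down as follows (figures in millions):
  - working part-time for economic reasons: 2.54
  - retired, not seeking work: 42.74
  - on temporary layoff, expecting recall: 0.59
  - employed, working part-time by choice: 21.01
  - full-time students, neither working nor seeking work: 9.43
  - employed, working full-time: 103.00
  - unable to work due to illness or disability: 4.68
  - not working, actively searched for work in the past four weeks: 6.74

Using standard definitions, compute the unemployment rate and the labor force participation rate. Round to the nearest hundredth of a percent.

Unemployment rate ≈ 5.48%; labor force participation rate ≈ 70.19%.

Employed = 2.54 + 21.01 + 103.00 = 126.55 million (anyone who worked, including part-time for economic reasons, counts as employed).
Unemployed = 0.59 + 6.74 = 7.33 million (jobless and actively searching, or on temporary layoff).
Labor force = 126.55 + 7.33 = 133.88 million.
Not in labor force = 42.74 + 9.43 + 4.68 = 56.85 million (those not working and not actively searching are outside the labor force).
Civilian working-age population = 133.88 + 56.85 = 190.73 million.
Unemployment rate = 7.33 / 133.88 = 5.48%.
Labor force participation rate = 133.88 / 190.73 = 70.19%.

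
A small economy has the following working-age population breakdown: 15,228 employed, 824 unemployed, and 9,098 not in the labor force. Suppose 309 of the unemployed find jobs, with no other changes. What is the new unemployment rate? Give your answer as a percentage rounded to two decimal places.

Initially, labor force = 15,228 + 824 = 16,052, so u = 824/16,052 = 5.13%.
After the change, unemployed falls and employed rises by 309; labor force unchanged → E = 15,537, U = 515, labor force = 16,052.
New unemployment rate = 515 / 16,052 = 3.21%.

New unemployment rate ≈ 3.21%.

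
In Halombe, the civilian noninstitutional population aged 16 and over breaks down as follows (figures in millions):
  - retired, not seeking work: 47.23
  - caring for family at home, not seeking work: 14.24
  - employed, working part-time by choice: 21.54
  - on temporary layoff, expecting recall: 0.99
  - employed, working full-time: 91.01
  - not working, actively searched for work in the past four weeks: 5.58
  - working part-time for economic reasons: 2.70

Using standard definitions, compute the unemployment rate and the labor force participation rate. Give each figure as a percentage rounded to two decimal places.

Unemployment rate ≈ 5.39%; labor force participation rate ≈ 66.46%.

Employed = 21.54 + 91.01 + 2.70 = 115.25 million (anyone who worked, including part-time for economic reasons, counts as employed).
Unemployed = 0.99 + 5.58 = 6.57 million (jobless and actively searching, or on temporary layoff).
Labor force = 115.25 + 6.57 = 121.82 million.
Not in labor force = 47.23 + 14.24 = 61.47 million (those not working and not actively searching are outside the labor force).
Civilian working-age population = 121.82 + 61.47 = 183.29 million.
Unemployment rate = 6.57 / 121.82 = 5.39%.
Labor force participation rate = 121.82 / 183.29 = 66.46%.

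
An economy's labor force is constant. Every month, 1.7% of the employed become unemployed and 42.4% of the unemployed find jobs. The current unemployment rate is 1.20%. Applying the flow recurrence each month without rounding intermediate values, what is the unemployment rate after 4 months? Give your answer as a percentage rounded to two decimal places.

With a fixed labor force, u_{t+1} = u_t + s·(1−u_t) − f·u_t = u_t·(1−s−f) + s.
Here 1−s−f = 0.559 and s = 0.017.
u_1 = 0.012000 × 0.559 + 0.017 = 0.023708.
u_2 = 0.023708 × 0.559 + 0.017 = 0.030253.
u_3 = 0.030253 × 0.559 + 0.017 = 0.033911.
u_4 = 0.033911 × 0.559 + 0.017 = 0.035956.

Unemployment rate after four months ≈ 3.60%.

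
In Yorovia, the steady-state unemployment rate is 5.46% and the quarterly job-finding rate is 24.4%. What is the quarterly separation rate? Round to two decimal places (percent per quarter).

From u* = s/(s+f): s = u·f/(1−u).
s = 0.0546 × 24.4 / (1 − 0.0546) = 1.3322 / 0.9454 ≈ 1.41% per quarter.

Separation rate ≈ 1.41% per quarter.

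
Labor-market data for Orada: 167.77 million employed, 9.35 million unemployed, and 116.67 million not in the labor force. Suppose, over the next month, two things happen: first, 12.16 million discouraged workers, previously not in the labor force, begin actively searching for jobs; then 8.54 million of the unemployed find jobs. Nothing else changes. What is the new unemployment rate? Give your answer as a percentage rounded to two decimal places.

Initially, labor force = 167.77 + 9.35 = 177.12 million, so u = 9.35/177.12 = 5.28%.
After the first change, unemployed and labor force both rise by 12.16 → E = 167.77, U = 21.51, labor force = 189.28 million.
After the second change, unemployed falls and employed rises by 8.54; labor force unchanged → E = 176.31, U = 12.97, labor force = 189.28 million.
New unemployment rate = 12.97 / 189.28 = 6.85%.

New unemployment rate ≈ 6.85%.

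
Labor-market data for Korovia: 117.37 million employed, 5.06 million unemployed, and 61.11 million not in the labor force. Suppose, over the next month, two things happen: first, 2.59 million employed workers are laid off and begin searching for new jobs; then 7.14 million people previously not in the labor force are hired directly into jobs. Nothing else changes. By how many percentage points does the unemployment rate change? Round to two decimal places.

Initially, labor force = 117.37 + 5.06 = 122.43 million, so u = 5.06/122.43 = 4.13%.
After the first change, employed falls and unemployed rises by 2.59; labor force unchanged → E = 114.78, U = 7.65, labor force = 122.43 million.
After the second change, employed and labor force both rise by 7.14; unemployed unchanged → E = 121.92, U = 7.65, labor force = 129.57 million.
New unemployment rate = 7.65 / 129.57 = 5.90%.
Change = 5.90% − 4.13% = +1.77 percentage points.

The unemployment rate changes by +1.77 percentage points.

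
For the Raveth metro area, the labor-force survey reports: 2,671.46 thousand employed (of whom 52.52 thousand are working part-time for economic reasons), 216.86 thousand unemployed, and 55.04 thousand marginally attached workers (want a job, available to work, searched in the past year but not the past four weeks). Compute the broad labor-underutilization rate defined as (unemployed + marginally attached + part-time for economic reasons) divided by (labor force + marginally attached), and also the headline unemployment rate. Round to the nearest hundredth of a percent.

Broad underutilization rate ≈ 11.02%; headline unemployment rate ≈ 7.51%.

Labor force = 2,671.46 + 216.86 = 2,888.32 thousand.
Numerator = 216.86 + 55.04 + 52.52 = 324.42 thousand.
Denominator = 2,888.32 + 55.04 = 2,943.36 thousand.
Broad rate = 324.42 / 2,943.36 = 11.02%.
Headline unemployment rate = 216.86 / 2,888.32 = 7.51%.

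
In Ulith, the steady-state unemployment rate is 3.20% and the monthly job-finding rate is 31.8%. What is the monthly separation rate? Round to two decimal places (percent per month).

From u* = s/(s+f): s = u·f/(1−u).
s = 0.0320 × 31.8 / (1 − 0.0320) = 1.0176 / 0.9680 ≈ 1.05% per month.

Separation rate ≈ 1.05% per month.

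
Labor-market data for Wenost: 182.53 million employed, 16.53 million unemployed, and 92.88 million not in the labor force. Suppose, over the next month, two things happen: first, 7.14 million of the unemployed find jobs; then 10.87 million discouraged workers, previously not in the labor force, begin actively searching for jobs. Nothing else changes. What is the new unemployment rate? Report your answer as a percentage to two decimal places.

New unemployment rate ≈ 9.65%.

Initially, labor force = 182.53 + 16.53 = 199.06 million, so u = 16.53/199.06 = 8.30%.
After the first change, unemployed falls and employed rises by 7.14; labor force unchanged → E = 189.67, U = 9.39, labor force = 199.06 million.
After the second change, unemployed and labor force both rise by 10.87 → E = 189.67, U = 20.26, labor force = 209.93 million.
New unemployment rate = 20.26 / 209.93 = 9.65%.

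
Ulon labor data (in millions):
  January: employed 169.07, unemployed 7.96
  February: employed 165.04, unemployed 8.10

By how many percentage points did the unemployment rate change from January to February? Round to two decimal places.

The unemployment rate changed by +0.18 percentage points.

January: labor force = 169.07 + 7.96 = 177.03; u = 7.96/177.03 = 4.50%.
February: labor force = 165.04 + 8.10 = 173.14; u = 8.10/173.14 = 4.68%.
Change = 4.68% − 4.50% = +0.18 pp.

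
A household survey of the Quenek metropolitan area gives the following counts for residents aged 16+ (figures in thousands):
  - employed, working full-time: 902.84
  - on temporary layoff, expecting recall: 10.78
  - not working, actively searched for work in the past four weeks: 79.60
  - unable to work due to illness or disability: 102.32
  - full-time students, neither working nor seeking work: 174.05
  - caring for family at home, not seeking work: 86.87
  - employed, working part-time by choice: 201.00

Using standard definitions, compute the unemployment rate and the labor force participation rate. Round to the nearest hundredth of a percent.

Unemployment rate ≈ 7.57%; labor force participation rate ≈ 76.68%.

Employed = 902.84 + 201.00 = 1,103.84 thousand.
Unemployed = 10.78 + 79.60 = 90.38 thousand (jobless and actively searching, or on temporary layoff).
Labor force = 1,103.84 + 90.38 = 1,194.22 thousand.
Not in labor force = 102.32 + 174.05 + 86.87 = 363.24 thousand (those not working and not actively searching are outside the labor force).
Civilian working-age population = 1,194.22 + 363.24 = 1,557.46 thousand.
Unemployment rate = 90.38 / 1,194.22 = 7.57%.
Labor force participation rate = 1,194.22 / 1,557.46 = 76.68%.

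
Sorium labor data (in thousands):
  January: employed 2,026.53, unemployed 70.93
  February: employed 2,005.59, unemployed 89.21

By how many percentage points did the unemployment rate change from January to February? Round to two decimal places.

The unemployment rate changed by +0.88 percentage points.

January: labor force = 2,026.53 + 70.93 = 2,097.46; u = 70.93/2,097.46 = 3.38%.
February: labor force = 2,005.59 + 89.21 = 2,094.80; u = 89.21/2,094.80 = 4.26%.
Change = 4.26% − 3.38% = +0.88 pp.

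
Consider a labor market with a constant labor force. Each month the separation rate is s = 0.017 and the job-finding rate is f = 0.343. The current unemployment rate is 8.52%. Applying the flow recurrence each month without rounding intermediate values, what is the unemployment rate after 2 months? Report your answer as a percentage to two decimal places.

Unemployment rate after two months ≈ 6.28%.

With a fixed labor force, u_{t+1} = u_t + s·(1−u_t) − f·u_t = u_t·(1−s−f) + s.
Here 1−s−f = 0.640 and s = 0.017.
u_1 = 0.085200 × 0.640 + 0.017 = 0.071528.
u_2 = 0.071528 × 0.640 + 0.017 = 0.062778.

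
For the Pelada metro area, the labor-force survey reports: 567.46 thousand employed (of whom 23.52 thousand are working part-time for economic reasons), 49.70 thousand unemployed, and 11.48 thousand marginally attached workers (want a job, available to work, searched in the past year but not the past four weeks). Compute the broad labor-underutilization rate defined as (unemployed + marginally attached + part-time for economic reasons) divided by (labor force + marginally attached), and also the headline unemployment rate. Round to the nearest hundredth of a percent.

Labor force = 567.46 + 49.70 = 617.16 thousand.
Numerator = 49.70 + 11.48 + 23.52 = 84.70 thousand.
Denominator = 617.16 + 11.48 = 628.64 thousand.
Broad rate = 84.70 / 628.64 = 13.47%.
Headline unemployment rate = 49.70 / 617.16 = 8.05%.

Broad underutilization rate ≈ 13.47%; headline unemployment rate ≈ 8.05%.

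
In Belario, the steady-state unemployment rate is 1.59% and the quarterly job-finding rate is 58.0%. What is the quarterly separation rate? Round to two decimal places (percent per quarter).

Separation rate ≈ 0.94% per quarter.

From u* = s/(s+f): s = u·f/(1−u).
s = 0.0159 × 58.0 / (1 − 0.0159) = 0.9222 / 0.9841 ≈ 0.94% per quarter.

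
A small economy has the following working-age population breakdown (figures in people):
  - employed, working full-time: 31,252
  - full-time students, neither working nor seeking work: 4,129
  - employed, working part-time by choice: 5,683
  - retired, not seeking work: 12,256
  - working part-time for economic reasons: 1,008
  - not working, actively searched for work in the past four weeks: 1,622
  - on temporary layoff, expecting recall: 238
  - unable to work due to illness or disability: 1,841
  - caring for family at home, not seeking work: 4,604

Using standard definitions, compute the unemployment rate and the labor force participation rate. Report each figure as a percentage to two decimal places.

Unemployment rate ≈ 4.67%; labor force participation rate ≈ 63.55%.

Employed = 31,252 + 5,683 + 1,008 = 37,943 (anyone who worked, including part-time for economic reasons, counts as employed).
Unemployed = 1,622 + 238 = 1,860 (jobless and actively searching, or on temporary layoff).
Labor force = 37,943 + 1,860 = 39,803.
Not in labor force = 4,129 + 12,256 + 1,841 + 4,604 = 22,830 (those not working and not actively searching are outside the labor force).
Civilian working-age population = 39,803 + 22,830 = 62,633.
Unemployment rate = 1,860 / 39,803 = 4.67%.
Labor force participation rate = 39,803 / 62,633 = 63.55%.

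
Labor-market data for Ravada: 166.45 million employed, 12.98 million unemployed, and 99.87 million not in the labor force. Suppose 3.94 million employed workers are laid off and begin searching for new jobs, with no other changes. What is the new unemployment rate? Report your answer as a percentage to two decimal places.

New unemployment rate ≈ 9.43%.

Initially, labor force = 166.45 + 12.98 = 179.43 million, so u = 12.98/179.43 = 7.23%.
After the change, employed falls and unemployed rises by 3.94; labor force unchanged → E = 162.51, U = 16.92, labor force = 179.43 million.
New unemployment rate = 16.92 / 179.43 = 9.43%.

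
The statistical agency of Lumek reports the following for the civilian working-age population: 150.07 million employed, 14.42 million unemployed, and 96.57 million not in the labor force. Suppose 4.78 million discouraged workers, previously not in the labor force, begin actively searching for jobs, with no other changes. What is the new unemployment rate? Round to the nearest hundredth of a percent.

New unemployment rate ≈ 11.34%.

Initially, labor force = 150.07 + 14.42 = 164.49 million, so u = 14.42/164.49 = 8.77%.
After the change, unemployed and labor force both rise by 4.78 → E = 150.07, U = 19.20, labor force = 169.27 million.
New unemployment rate = 19.20 / 169.27 = 11.34%.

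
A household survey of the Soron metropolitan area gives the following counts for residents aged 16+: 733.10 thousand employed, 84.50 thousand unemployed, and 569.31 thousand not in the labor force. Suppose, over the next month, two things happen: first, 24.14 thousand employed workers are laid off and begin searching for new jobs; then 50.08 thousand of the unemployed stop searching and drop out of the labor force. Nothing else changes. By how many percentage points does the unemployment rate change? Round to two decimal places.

Initially, labor force = 733.10 + 84.50 = 817.60 thousand, so u = 84.50/817.60 = 10.34%.
After the first change, employed falls and unemployed rises by 24.14; labor force unchanged → E = 708.96, U = 108.64, labor force = 817.60 thousand.
After the second change, unemployed and labor force both fall by 50.08 → E = 708.96, U = 58.56, labor force = 767.52 thousand.
New unemployment rate = 58.56 / 767.52 = 7.63%.
Change = 7.63% − 10.34% = −2.71 percentage points.

The unemployment rate changes by −2.71 percentage points.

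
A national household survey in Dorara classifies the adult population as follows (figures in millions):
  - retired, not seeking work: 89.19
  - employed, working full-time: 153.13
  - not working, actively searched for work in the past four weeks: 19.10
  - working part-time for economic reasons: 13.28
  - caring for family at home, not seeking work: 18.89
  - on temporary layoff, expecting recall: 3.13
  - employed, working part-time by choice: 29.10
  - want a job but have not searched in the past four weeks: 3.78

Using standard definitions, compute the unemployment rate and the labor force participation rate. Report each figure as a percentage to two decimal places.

Employed = 153.13 + 13.28 + 29.10 = 195.51 million (anyone who worked, including part-time for economic reasons, counts as employed).
Unemployed = 19.10 + 3.13 = 22.23 million (jobless and actively searching, or on temporary layoff).
Labor force = 195.51 + 22.23 = 217.74 million.
Not in labor force = 89.19 + 18.89 + 3.78 = 111.86 million (those not working and not actively searching are outside the labor force — including those who want a job but have given up searching).
Civilian working-age population = 217.74 + 111.86 = 329.60 million.
Unemployment rate = 22.23 / 217.74 = 10.21%.
Labor force participation rate = 217.74 / 329.60 = 66.06%.

Unemployment rate ≈ 10.21%; labor force participation rate ≈ 66.06%.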